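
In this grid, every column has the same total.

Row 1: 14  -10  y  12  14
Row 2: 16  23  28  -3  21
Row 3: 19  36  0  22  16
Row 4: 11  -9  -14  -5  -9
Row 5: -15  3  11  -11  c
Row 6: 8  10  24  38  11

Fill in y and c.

Column 2 sums to 53 and so does column 4; that's the common total.
In column 3 the known cells total 49, leaving 53 − 49 = 4.
In column 5 the known cells total 53, leaving 53 − 53 = 0.

y = 4, c = 0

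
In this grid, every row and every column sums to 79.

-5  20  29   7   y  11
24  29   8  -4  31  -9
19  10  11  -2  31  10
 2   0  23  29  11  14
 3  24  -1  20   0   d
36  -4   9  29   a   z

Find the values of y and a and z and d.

Row 5 has 3 + 24 − 1 + 20 + 0 = 46; the blank must be 79 − 46 = 33.
Column 6 has 11 − 9 + 10 + 14 + 33 = 59; the blank must be 79 − 59 = 20.
Row 6 has 36 − 4 + 9 + 29 + 20 = 90; the blank must be 79 − 90 = -11.
Row 1 has -5 + 20 + 29 + 7 + 11 = 62; the blank must be 79 − 62 = 17.

y = 17, a = -11, z = 20, d = 33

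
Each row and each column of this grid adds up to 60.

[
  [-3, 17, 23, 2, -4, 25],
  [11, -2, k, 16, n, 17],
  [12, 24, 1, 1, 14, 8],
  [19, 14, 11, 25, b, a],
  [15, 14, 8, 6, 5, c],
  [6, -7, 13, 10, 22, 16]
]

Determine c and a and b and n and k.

Column 3 has 23 + 1 + 11 + 8 + 13 = 56; the blank must be 60 − 56 = 4.
Row 2 has 11 − 2 + 4 + 16 + 17 = 46; the blank must be 60 − 46 = 14.
Column 5 has -4 + 14 + 14 + 5 + 22 = 51; the blank must be 60 − 51 = 9.
Row 5 has 15 + 14 + 8 + 6 + 5 = 48; the blank must be 60 − 48 = 12.
Row 4 has 19 + 14 + 11 + 25 + 9 = 78; the blank must be 60 − 78 = -18.

c = 12, a = -18, b = 9, n = 14, k = 4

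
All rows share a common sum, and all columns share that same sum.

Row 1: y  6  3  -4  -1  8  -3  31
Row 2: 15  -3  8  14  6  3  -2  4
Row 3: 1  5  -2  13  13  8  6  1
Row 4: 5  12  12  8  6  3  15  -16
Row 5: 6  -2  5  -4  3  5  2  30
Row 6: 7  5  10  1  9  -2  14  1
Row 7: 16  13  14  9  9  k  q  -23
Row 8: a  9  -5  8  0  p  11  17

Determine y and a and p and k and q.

y = 5, a = -10, p = 15, k = 5, q = 2

Rows 2 and 3 both sum to 45, so that's the common total.
Row 1 has 6 + 3 − 4 − 1 + 8 − 3 + 31 = 40; the blank must be 45 − 40 = 5.
Column 1 has 5 + 15 + 1 + 5 + 6 + 7 + 16 = 55; the blank must be 45 − 55 = -10.
Column 7 has -3 − 2 + 6 + 15 + 2 + 14 + 11 = 43; the blank must be 45 − 43 = 2.
Row 7 has 16 + 13 + 14 + 9 + 9 + 2 − 23 = 40; the blank must be 45 − 40 = 5.
Row 8 has -10 + 9 − 5 + 8 + 0 + 11 + 17 = 30; the blank must be 45 − 30 = 15.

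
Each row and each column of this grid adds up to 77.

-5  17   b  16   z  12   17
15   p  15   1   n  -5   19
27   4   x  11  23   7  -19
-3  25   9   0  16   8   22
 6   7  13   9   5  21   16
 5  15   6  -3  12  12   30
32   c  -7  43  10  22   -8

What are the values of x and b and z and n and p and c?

x = 24, b = 17, z = 3, n = 8, p = 24, c = -15

Row 7 has 32 − 7 + 43 + 10 + 22 − 8 = 92; the blank must be 77 − 92 = -15.
Column 2 has 17 + 4 + 25 + 7 + 15 − 15 = 53; the blank must be 77 − 53 = 24.
Row 2 has 15 + 24 + 15 + 1 − 5 + 19 = 69; the blank must be 77 − 69 = 8.
Column 5 has 8 + 23 + 16 + 5 + 12 + 10 = 74; the blank must be 77 − 74 = 3.
Row 1 has -5 + 17 + 16 + 3 + 12 + 17 = 60; the blank must be 77 − 60 = 17.
Row 3 has 27 + 4 + 11 + 23 + 7 − 19 = 53; the blank must be 77 − 53 = 24.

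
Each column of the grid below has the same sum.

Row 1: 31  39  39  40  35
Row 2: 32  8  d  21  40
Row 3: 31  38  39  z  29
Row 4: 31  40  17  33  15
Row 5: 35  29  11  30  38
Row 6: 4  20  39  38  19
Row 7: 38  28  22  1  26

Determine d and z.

Columns 1 and 5 both add up to 202, so every column sums to 202.
Column 3: 39 + 39 + 17 + 11 + 39 + 22 = 167, so the missing entry is 202 − 167 = 35.
Column 4: 40 + 21 + 33 + 30 + 38 + 1 = 163, so the missing entry is 202 − 163 = 39.

d = 35, z = 39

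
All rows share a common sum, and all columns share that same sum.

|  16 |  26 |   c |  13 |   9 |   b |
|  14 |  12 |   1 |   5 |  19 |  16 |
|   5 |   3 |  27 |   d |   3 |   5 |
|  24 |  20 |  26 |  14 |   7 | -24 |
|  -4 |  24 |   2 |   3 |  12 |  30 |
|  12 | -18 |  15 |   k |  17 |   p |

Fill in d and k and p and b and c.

d = 24, k = 8, p = 33, b = 7, c = -4

Rows 2 and 4 both sum to 67, so that's the common total.
The known cells in row 3 total 43, leaving 67 − 43 = 24 for the blank.
The known cells in column 3 total 71, leaving 67 − 71 = -4 for the blank.
The known cells in row 1 total 60, leaving 67 − 60 = 7 for the blank.
The known cells in column 6 total 34, leaving 67 − 34 = 33 for the blank.
The known cells in row 6 total 59, leaving 67 − 59 = 8 for the blank.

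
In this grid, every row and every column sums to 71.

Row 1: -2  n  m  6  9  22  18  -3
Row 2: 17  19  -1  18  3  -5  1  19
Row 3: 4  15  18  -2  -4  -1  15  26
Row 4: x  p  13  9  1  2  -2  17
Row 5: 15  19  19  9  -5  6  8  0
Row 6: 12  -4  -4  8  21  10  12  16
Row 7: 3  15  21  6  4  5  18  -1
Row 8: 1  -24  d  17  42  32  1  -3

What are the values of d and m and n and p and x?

d = 5, m = 0, n = 21, p = 10, x = 21

Column 1: -2 + 17 + 4 + 15 + 12 + 3 + 1 = 50, so its missing entry is 71 − 50 = 21.
Row 4: 21 + 13 + 9 + 1 + 2 − 2 + 17 = 61, so its missing entry is 71 − 61 = 10.
Column 2: 19 + 15 + 10 + 19 − 4 + 15 − 24 = 50, so its missing entry is 71 − 50 = 21.
Row 1: -2 + 21 + 6 + 9 + 22 + 18 − 3 = 71, so its missing entry is 71 − 71 = 0.
Row 8: 1 − 24 + 17 + 42 + 32 + 1 − 3 = 66, so its missing entry is 71 − 66 = 5.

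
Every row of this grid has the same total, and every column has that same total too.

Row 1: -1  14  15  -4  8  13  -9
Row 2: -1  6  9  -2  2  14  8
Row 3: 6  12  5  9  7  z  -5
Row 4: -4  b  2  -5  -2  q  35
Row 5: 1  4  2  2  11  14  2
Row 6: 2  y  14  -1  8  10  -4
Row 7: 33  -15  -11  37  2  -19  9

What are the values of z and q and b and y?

Rows 1 and 2 both sum to 36, so that's the common total.
Row 3 has 6 + 12 + 5 + 9 + 7 − 5 = 34; the blank must be 36 − 34 = 2.
Row 6 has 2 + 14 − 1 + 8 + 10 − 4 = 29; the blank must be 36 − 29 = 7.
Column 2 has 14 + 6 + 12 + 4 + 7 − 15 = 28; the blank must be 36 − 28 = 8.
Row 4 has -4 + 8 + 2 − 5 − 2 + 35 = 34; the blank must be 36 − 34 = 2.

z = 2, q = 2, b = 8, y = 7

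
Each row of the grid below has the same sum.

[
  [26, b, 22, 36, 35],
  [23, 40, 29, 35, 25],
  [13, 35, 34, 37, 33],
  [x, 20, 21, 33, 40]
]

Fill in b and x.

Rows 2 and 3 both add up to 152, so every row sums to 152.
Row 1: 26 + 22 + 36 + 35 = 119, so the missing entry is 152 − 119 = 33.
Row 4: 20 + 21 + 33 + 40 = 114, so the missing entry is 152 − 114 = 38.

b = 33, x = 38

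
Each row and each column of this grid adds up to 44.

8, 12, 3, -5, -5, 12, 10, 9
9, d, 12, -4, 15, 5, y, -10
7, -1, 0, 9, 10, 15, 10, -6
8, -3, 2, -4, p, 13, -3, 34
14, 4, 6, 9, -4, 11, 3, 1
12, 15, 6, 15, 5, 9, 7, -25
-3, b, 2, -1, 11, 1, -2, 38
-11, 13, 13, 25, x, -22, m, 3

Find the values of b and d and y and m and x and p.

Row 4 has 8 − 3 + 2 − 4 + 13 − 3 + 34 = 47; the blank must be 44 − 47 = -3.
Column 5 has -5 + 15 + 10 − 3 − 4 + 5 + 11 = 29; the blank must be 44 − 29 = 15.
Row 7 has -3 + 2 − 1 + 11 + 1 − 2 + 38 = 46; the blank must be 44 − 46 = -2.
Column 2 has 12 − 1 − 3 + 4 + 15 − 2 + 13 = 38; the blank must be 44 − 38 = 6.
Row 8 has -11 + 13 + 13 + 25 + 15 − 22 + 3 = 36; the blank must be 44 − 36 = 8.
Row 2 has 9 + 6 + 12 − 4 + 15 + 5 − 10 = 33; the blank must be 44 − 33 = 11.

b = -2, d = 6, y = 11, m = 8, x = 15, p = -3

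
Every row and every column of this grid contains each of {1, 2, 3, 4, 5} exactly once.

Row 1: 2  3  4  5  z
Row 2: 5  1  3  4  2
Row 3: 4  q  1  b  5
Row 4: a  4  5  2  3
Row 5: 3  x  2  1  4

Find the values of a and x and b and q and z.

For row 1, column 5: row 1 already has {2, 3, 4, 5}; that leaves 1.
Cell (4,1): row 4 already has {2, 3, 4, 5} → 1.
At (row 3, col 4): column 4 already has {1, 2, 4, 5}, so the value is 3.
For row 3, column 2: row 3 already has {1, 3, 4, 5}; that leaves 2.
Cell (5,2): row 5 already has {1, 2, 3, 4} → 5.

a = 1, x = 5, b = 3, q = 2, z = 1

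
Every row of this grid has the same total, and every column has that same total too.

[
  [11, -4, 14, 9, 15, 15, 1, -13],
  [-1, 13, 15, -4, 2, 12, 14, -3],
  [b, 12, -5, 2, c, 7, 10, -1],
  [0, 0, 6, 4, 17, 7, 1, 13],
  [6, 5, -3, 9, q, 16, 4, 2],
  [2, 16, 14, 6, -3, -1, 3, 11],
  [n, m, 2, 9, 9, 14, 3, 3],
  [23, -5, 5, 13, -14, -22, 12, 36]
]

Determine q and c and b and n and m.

q = 9, c = 13, b = 10, n = -3, m = 11

Rows 1 and 2 both sum to 48, so that's the common total.
Row 5: 6 + 5 − 3 + 9 + 16 + 4 + 2 = 39, so its missing entry is 48 − 39 = 9.
Column 5: 15 + 2 + 17 + 9 − 3 + 9 − 14 = 35, so its missing entry is 48 − 35 = 13.
Column 2: -4 + 13 + 12 + 0 + 5 + 16 − 5 = 37, so its missing entry is 48 − 37 = 11.
Row 3: 12 − 5 + 2 + 13 + 7 + 10 − 1 = 38, so its missing entry is 48 − 38 = 10.
Row 7: 11 + 2 + 9 + 9 + 14 + 3 + 3 = 51, so its missing entry is 48 − 51 = -3.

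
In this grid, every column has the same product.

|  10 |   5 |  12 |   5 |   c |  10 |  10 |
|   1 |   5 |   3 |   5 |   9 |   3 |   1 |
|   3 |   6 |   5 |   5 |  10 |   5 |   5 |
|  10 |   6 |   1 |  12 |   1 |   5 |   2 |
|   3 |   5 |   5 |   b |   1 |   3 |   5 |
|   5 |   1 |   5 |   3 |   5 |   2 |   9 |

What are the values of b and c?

Columns 3 and 7 each multiply to 4500, so every column has product 4500.
Column 4: 5×5×5×12×3 = 4500, so the missing entry is 4500 ÷ 4500 = 1.
Column 5: 9×10×1×1×5 = 450, so the missing entry is 4500 ÷ 450 = 10.

b = 1, c = 10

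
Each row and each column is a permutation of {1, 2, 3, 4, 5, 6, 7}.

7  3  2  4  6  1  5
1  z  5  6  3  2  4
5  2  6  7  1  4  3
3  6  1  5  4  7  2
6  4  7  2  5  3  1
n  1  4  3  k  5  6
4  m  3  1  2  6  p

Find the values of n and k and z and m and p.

n = 2, k = 7, z = 7, m = 5, p = 7

Cell (6,5): column 5 already has {1, 2, 3, 4, 5, 6} → 7.
At (row 2, col 2): row 2 already has {1, 2, 3, 4, 5, 6}, so the value is 7.
At (row 7, col 2): column 2 already has {1, 2, 3, 4, 6, 7}, so the value is 5.
Cell (6,1): row 6 already has {1, 3, 4, 5, 6, 7} → 2.
At (row 7, col 7): row 7 already has {1, 2, 3, 4, 5, 6}, so the value is 7.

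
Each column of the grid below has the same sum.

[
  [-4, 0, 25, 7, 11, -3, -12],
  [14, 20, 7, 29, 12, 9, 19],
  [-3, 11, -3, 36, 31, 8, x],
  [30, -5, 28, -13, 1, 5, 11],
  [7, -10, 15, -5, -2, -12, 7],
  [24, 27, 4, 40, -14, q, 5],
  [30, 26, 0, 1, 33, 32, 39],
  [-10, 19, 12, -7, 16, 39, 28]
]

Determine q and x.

The complete columns each total 88.
Column 6 is missing 88 − 78 = 10 (since -3 + 9 + 8 + 5 − 12 + 32 + 39 = 78).
Column 7 is missing 88 − 97 = -9 (since -12 + 19 + 11 + 7 + 5 + 39 + 28 = 97).

q = 10, x = -9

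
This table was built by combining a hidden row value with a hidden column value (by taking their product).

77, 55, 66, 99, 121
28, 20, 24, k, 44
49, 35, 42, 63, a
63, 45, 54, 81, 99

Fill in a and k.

a = 77, k = 36

Each row is a constant multiple of every other row — this is a multiplication table with the headers hidden.
Row 3 is 42/66 = 7/11 times row 1, so its entry in column 5 is 121 × 7/11 = 77.
Row 2 is 24/66 = 4/11 times row 1, so its entry in column 4 is 99 × 4/11 = 36.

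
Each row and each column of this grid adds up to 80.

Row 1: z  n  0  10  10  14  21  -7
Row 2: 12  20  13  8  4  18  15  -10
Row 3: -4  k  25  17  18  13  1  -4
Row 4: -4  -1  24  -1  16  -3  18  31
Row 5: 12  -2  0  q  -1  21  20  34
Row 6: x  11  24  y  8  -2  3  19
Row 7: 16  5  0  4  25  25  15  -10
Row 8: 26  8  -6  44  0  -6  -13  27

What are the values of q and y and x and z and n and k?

q = -4, y = 2, x = 15, z = 7, n = 25, k = 14

Row 3: -4 + 25 + 17 + 18 + 13 + 1 − 4 = 66, so its missing entry is 80 − 66 = 14.
Column 2: 20 + 14 − 1 − 2 + 11 + 5 + 8 = 55, so its missing entry is 80 − 55 = 25.
Row 1: 25 + 0 + 10 + 10 + 14 + 21 − 7 = 73, so its missing entry is 80 − 73 = 7.
Row 5: 12 − 2 + 0 − 1 + 21 + 20 + 34 = 84, so its missing entry is 80 − 84 = -4.
Column 1: 7 + 12 − 4 − 4 + 12 + 16 + 26 = 65, so its missing entry is 80 − 65 = 15.
Row 6: 15 + 11 + 24 + 8 − 2 + 3 + 19 = 78, so its missing entry is 80 − 78 = 2.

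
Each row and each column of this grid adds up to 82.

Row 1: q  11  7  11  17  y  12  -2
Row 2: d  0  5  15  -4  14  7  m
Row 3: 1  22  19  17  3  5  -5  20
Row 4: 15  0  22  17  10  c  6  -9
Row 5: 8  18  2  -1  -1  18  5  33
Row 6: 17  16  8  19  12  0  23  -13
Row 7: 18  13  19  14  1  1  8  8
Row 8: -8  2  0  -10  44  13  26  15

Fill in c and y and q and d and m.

c = 21, y = 10, q = 16, d = 15, m = 30

Column 8: -2 + 20 − 9 + 33 − 13 + 8 + 15 = 52, so its missing entry is 82 − 52 = 30.
Row 2: 0 + 5 + 15 − 4 + 14 + 7 + 30 = 67, so its missing entry is 82 − 67 = 15.
Column 1: 15 + 1 + 15 + 8 + 17 + 18 − 8 = 66, so its missing entry is 82 − 66 = 16.
Row 1: 16 + 11 + 7 + 11 + 17 + 12 − 2 = 72, so its missing entry is 82 − 72 = 10.
Row 4: 15 + 0 + 22 + 17 + 10 + 6 − 9 = 61, so its missing entry is 82 − 61 = 21.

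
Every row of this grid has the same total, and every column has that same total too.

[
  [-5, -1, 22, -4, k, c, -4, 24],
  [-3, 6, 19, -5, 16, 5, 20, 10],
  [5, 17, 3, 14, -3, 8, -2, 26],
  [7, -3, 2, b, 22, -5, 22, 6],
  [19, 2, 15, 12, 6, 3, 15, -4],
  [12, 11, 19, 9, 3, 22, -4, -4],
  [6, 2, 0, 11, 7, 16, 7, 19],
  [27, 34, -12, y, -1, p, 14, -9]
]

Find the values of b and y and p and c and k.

Rows 2 and 3 both sum to 68, so that's the common total.
The known cells in column 5 total 50, leaving 68 − 50 = 18 for the blank.
The known cells in row 4 total 51, leaving 68 − 51 = 17 for the blank.
The known cells in column 4 total 54, leaving 68 − 54 = 14 for the blank.
The known cells in row 1 total 50, leaving 68 − 50 = 18 for the blank.
The known cells in row 8 total 67, leaving 68 − 67 = 1 for the blank.

b = 17, y = 14, p = 1, c = 18, k = 18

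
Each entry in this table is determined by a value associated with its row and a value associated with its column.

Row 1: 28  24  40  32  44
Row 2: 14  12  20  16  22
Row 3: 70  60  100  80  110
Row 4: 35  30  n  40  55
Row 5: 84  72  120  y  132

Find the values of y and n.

Each row is a constant multiple of every other row — this is a multiplication table with the headers hidden.
Row 5 is 72/24 = 3/1 times row 1, so its entry in column 4 is 32 × 3/1 = 96.
Row 4 is 30/24 = 5/4 times row 1, so its entry in column 3 is 40 × 5/4 = 50.

y = 96, n = 50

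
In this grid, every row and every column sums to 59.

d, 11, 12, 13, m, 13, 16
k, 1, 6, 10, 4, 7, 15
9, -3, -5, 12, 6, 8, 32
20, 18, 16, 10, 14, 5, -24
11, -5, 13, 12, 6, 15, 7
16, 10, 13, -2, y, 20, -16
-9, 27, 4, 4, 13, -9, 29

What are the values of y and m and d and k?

The known cells in row 2 total 43, leaving 59 − 43 = 16 for the blank.
The known cells in row 6 total 41, leaving 59 − 41 = 18 for the blank.
The known cells in column 5 total 61, leaving 59 − 61 = -2 for the blank.
The known cells in row 1 total 63, leaving 59 − 63 = -4 for the blank.

y = 18, m = -2, d = -4, k = 16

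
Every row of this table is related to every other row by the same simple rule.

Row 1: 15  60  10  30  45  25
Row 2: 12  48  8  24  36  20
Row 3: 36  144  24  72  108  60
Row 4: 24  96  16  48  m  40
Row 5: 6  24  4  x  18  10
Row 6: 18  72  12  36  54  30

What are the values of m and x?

Each row is a constant multiple of every other row — this is a multiplication table with the headers hidden.
Row 4 is 96/60 = 8/5 times row 1, so its entry in column 5 is 45 × 8/5 = 72.
Row 5 is 24/60 = 2/5 times row 1, so its entry in column 4 is 30 × 2/5 = 12.

m = 72, x = 12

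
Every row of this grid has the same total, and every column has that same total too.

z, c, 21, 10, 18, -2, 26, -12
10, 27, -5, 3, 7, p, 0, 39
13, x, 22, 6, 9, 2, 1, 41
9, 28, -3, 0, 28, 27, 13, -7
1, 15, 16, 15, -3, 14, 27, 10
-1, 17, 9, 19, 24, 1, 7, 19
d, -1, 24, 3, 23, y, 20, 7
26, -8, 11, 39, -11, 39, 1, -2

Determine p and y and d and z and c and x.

p = 14, y = 0, d = 19, z = 18, c = 16, x = 1

Rows 4 and 5 both sum to 95, so that's the common total.
Row 3 has 13 + 22 + 6 + 9 + 2 + 1 + 41 = 94; the blank must be 95 − 94 = 1.
Column 2 has 27 + 1 + 28 + 15 + 17 − 1 − 8 = 79; the blank must be 95 − 79 = 16.
Row 1 has 16 + 21 + 10 + 18 − 2 + 26 − 12 = 77; the blank must be 95 − 77 = 18.
Row 2 has 10 + 27 − 5 + 3 + 7 + 0 + 39 = 81; the blank must be 95 − 81 = 14.
Column 6 has -2 + 14 + 2 + 27 + 14 + 1 + 39 = 95; the blank must be 95 − 95 = 0.
Row 7 has -1 + 24 + 3 + 23 + 0 + 20 + 7 = 76; the blank must be 95 − 76 = 19.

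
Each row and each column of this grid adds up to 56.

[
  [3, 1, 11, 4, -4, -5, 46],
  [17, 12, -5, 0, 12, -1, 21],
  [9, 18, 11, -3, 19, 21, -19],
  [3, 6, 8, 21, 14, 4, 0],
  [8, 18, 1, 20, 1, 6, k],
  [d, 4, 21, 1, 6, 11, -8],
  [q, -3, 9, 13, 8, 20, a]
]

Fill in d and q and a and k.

Row 5 has 8 + 18 + 1 + 20 + 1 + 6 = 54; the blank must be 56 − 54 = 2.
Column 7 has 46 + 21 − 19 + 0 + 2 − 8 = 42; the blank must be 56 − 42 = 14.
Row 6 has 4 + 21 + 1 + 6 + 11 − 8 = 35; the blank must be 56 − 35 = 21.
Row 7 has -3 + 9 + 13 + 8 + 20 + 14 = 61; the blank must be 56 − 61 = -5.

d = 21, q = -5, a = 14, k = 2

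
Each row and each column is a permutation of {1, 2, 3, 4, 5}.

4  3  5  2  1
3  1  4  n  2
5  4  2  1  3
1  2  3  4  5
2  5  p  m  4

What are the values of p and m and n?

p = 1, m = 3, n = 5

Cell (2,4): row 2 already has {1, 2, 3, 4} → 5.
At (row 5, col 3): column 3 already has {2, 3, 4, 5}, so the value is 1.
At (row 5, col 4): row 5 already has {1, 2, 4, 5}, so the value is 3.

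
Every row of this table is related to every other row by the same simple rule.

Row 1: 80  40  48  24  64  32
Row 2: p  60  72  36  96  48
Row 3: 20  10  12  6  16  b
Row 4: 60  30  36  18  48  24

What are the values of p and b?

p = 120, b = 8

Each row is a constant multiple of every other row — this is a multiplication table with the headers hidden.
Row 2 is 72/48 = 3/2 times row 1, so its entry in column 1 is 80 × 3/2 = 120.
Row 3 is 12/48 = 1/4 times row 1, so its entry in column 6 is 32 × 1/4 = 8.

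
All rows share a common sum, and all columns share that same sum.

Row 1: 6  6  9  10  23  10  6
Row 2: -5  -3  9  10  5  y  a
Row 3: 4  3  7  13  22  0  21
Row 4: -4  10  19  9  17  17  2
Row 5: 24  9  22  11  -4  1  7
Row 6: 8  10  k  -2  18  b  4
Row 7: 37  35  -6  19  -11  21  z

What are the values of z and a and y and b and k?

z = -25, a = 55, y = -1, b = 22, k = 10

Rows 1 and 3 both sum to 70, so that's the common total.
Row 7: 37 + 35 − 6 + 19 − 11 + 21 = 95, so its missing entry is 70 − 95 = -25.
Column 7: 6 + 21 + 2 + 7 + 4 − 25 = 15, so its missing entry is 70 − 15 = 55.
Row 2: -5 − 3 + 9 + 10 + 5 + 55 = 71, so its missing entry is 70 − 71 = -1.
Column 6: 10 − 1 + 0 + 17 + 1 + 21 = 48, so its missing entry is 70 − 48 = 22.
Row 6: 8 + 10 − 2 + 18 + 22 + 4 = 60, so its missing entry is 70 − 60 = 10.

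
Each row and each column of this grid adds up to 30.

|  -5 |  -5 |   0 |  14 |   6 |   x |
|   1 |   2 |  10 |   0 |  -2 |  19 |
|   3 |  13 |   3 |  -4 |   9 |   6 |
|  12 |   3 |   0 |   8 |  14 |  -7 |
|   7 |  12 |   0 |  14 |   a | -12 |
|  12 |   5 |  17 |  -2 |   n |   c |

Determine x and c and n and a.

Row 5: 7 + 12 + 0 + 14 − 12 = 21, so its missing entry is 30 − 21 = 9.
Column 5: 6 − 2 + 9 + 14 + 9 = 36, so its missing entry is 30 − 36 = -6.
Row 6: 12 + 5 + 17 − 2 − 6 = 26, so its missing entry is 30 − 26 = 4.
Row 1: -5 − 5 + 0 + 14 + 6 = 10, so its missing entry is 30 − 10 = 20.

x = 20, c = 4, n = -6, a = 9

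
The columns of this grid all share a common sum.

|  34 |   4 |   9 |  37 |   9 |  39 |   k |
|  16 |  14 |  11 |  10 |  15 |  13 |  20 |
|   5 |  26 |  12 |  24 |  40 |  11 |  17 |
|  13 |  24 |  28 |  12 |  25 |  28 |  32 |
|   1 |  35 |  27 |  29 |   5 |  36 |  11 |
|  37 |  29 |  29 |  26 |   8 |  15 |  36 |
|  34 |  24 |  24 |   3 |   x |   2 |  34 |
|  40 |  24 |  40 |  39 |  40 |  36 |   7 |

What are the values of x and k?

Column 1 sums to 180 and so does column 3; that's the common total.
In column 5 the known cells total 142, leaving 180 − 142 = 38.
In column 7 the known cells total 157, leaving 180 − 157 = 23.

x = 38, k = 23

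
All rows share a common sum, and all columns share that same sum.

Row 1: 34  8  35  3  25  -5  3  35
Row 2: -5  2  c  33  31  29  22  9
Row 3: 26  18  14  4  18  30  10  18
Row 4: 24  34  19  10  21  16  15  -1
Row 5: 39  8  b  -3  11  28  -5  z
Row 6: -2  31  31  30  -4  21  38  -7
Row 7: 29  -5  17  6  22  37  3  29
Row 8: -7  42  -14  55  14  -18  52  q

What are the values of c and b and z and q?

Rows 1 and 3 both sum to 138, so that's the common total.
Row 2 has -5 + 2 + 33 + 31 + 29 + 22 + 9 = 121; the blank must be 138 − 121 = 17.
Column 3 has 35 + 17 + 14 + 19 + 31 + 17 − 14 = 119; the blank must be 138 − 119 = 19.
Row 5 has 39 + 8 + 19 − 3 + 11 + 28 − 5 = 97; the blank must be 138 − 97 = 41.
Row 8 has -7 + 42 − 14 + 55 + 14 − 18 + 52 = 124; the blank must be 138 − 124 = 14.

c = 17, b = 19, z = 41, q = 14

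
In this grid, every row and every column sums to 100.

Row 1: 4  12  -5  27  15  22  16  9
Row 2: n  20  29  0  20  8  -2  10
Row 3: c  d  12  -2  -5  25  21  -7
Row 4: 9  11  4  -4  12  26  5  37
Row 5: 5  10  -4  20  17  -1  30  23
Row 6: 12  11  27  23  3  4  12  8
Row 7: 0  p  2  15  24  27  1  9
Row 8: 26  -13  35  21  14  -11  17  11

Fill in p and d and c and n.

The known cells in row 2 total 85, leaving 100 − 85 = 15 for the blank.
The known cells in row 7 total 78, leaving 100 − 78 = 22 for the blank.
The known cells in column 1 total 71, leaving 100 − 71 = 29 for the blank.
The known cells in row 3 total 73, leaving 100 − 73 = 27 for the blank.

p = 22, d = 27, c = 29, n = 15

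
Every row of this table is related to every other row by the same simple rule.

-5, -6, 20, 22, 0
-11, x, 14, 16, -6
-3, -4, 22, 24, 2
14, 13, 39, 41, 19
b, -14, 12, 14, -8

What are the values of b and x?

The difference between any two rows is the same in every column — this is an addition table with the headers hidden.
Row 5 minus row 1 is 12 − 20 = -8, so its entry in column 1 is -5 + (-8) = -13.
Row 2 minus row 1 is 14 − 20 = -6, so its entry in column 2 is -6 + (-6) = -12.

b = -13, x = -12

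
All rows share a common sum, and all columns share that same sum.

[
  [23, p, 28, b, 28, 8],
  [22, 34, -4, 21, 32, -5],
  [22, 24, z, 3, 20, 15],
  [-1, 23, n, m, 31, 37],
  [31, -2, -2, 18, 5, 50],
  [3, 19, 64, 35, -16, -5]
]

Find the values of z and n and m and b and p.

z = 16, n = -2, m = 12, b = 11, p = 2

Rows 2 and 5 both sum to 100, so that's the common total.
The known cells in column 2 total 98, leaving 100 − 98 = 2 for the blank.
The known cells in row 1 total 89, leaving 100 − 89 = 11 for the blank.
The known cells in column 4 total 88, leaving 100 − 88 = 12 for the blank.
The known cells in row 3 total 84, leaving 100 − 84 = 16 for the blank.
The known cells in row 4 total 102, leaving 100 − 102 = -2 for the blank.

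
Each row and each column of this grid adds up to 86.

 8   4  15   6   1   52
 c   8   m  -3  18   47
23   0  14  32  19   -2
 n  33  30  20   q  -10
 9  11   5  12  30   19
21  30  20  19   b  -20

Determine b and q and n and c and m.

b = 16, q = 2, n = 11, c = 14, m = 2

Column 3 has 15 + 14 + 30 + 5 + 20 = 84; the blank must be 86 − 84 = 2.
Row 6 has 21 + 30 + 20 + 19 − 20 = 70; the blank must be 86 − 70 = 16.
Column 5 has 1 + 18 + 19 + 30 + 16 = 84; the blank must be 86 − 84 = 2.
Row 4 has 33 + 30 + 20 + 2 − 10 = 75; the blank must be 86 − 75 = 11.
Row 2 has 8 + 2 − 3 + 18 + 47 = 72; the blank must be 86 − 72 = 14.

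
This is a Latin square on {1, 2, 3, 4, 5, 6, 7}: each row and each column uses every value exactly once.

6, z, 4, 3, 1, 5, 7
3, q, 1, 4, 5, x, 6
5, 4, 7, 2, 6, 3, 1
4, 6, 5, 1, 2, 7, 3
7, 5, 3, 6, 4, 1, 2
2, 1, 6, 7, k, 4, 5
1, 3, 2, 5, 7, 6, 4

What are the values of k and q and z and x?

k = 3, q = 7, z = 2, x = 2

For row 1, column 2: row 1 already has {1, 3, 4, 5, 6, 7}; that leaves 2.
For row 6, column 5: row 6 already has {1, 2, 4, 5, 6, 7}; that leaves 3.
At (row 2, col 6): column 6 already has {1, 3, 4, 5, 6, 7}, so the value is 2.
For row 2, column 2: row 2 already has {1, 2, 3, 4, 5, 6}; that leaves 7.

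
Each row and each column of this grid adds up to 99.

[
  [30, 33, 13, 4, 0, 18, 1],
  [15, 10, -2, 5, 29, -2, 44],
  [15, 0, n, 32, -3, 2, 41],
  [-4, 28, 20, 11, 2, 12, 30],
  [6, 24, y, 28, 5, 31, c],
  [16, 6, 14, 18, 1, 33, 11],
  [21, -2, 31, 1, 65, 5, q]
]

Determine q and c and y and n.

The known cells in row 7 total 121, leaving 99 − 121 = -22 for the blank.
The known cells in column 7 total 105, leaving 99 − 105 = -6 for the blank.
The known cells in row 5 total 88, leaving 99 − 88 = 11 for the blank.
The known cells in row 3 total 87, leaving 99 − 87 = 12 for the blank.

q = -22, c = -6, y = 11, n = 12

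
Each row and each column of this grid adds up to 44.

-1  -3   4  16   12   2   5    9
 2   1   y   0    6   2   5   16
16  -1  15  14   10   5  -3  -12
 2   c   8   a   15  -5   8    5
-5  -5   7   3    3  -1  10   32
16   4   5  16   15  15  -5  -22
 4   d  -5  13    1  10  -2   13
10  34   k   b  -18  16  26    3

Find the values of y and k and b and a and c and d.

The known cells in row 2 total 32, leaving 44 − 32 = 12 for the blank.
The known cells in row 7 total 34, leaving 44 − 34 = 10 for the blank.
The known cells in column 2 total 40, leaving 44 − 40 = 4 for the blank.
The known cells in row 4 total 37, leaving 44 − 37 = 7 for the blank.
The known cells in column 4 total 69, leaving 44 − 69 = -25 for the blank.
The known cells in row 8 total 46, leaving 44 − 46 = -2 for the blank.

y = 12, k = -2, b = -25, a = 7, c = 4, d = 10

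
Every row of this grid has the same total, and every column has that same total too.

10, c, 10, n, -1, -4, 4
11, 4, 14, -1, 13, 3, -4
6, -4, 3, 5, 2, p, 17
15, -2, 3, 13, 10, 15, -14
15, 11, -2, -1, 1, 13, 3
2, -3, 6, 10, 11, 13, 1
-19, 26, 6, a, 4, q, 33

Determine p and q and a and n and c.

p = 11, q = -11, a = 1, n = 13, c = 8

Rows 2 and 4 both sum to 40, so that's the common total.
Column 2 has 4 − 4 − 2 + 11 − 3 + 26 = 32; the blank must be 40 − 32 = 8.
Row 1 has 10 + 8 + 10 − 1 − 4 + 4 = 27; the blank must be 40 − 27 = 13.
Column 4 has 13 − 1 + 5 + 13 − 1 + 10 = 39; the blank must be 40 − 39 = 1.
Row 7 has -19 + 26 + 6 + 1 + 4 + 33 = 51; the blank must be 40 − 51 = -11.
Row 3 has 6 − 4 + 3 + 5 + 2 + 17 = 29; the blank must be 40 − 29 = 11.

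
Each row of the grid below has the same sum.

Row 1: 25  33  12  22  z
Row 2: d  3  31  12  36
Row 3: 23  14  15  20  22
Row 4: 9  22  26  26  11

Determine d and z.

The complete rows each total 94.
Row 2 is missing 94 − 82 = 12 (since 3 + 31 + 12 + 36 = 82).
Row 1 is missing 94 − 92 = 2 (since 25 + 33 + 12 + 22 = 92).

d = 12, z = 2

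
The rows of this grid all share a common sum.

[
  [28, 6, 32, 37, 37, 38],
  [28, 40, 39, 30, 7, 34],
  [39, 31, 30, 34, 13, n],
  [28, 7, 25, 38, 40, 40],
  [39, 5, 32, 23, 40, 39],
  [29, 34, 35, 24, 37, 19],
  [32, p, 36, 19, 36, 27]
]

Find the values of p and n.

The complete rows each total 178.
Row 7 is missing 178 − 150 = 28 (since 32 + 36 + 19 + 36 + 27 = 150).
Row 3 is missing 178 − 147 = 31 (since 39 + 31 + 30 + 34 + 13 = 147).

p = 28, n = 31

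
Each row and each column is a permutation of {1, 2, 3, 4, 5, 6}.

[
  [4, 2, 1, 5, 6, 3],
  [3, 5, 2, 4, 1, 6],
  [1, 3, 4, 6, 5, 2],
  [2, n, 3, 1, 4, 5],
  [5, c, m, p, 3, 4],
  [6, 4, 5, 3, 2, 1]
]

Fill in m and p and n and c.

m = 6, p = 2, n = 6, c = 1

At (row 4, col 2): row 4 already has {1, 2, 3, 4, 5}, so the value is 6.
Cell (5,2): column 2 already has {2, 3, 4, 5, 6} → 1.
At (row 5, col 3): column 3 already has {1, 2, 3, 4, 5}, so the value is 6.
For row 5, column 4: row 5 already has {1, 3, 4, 5, 6}; that leaves 2.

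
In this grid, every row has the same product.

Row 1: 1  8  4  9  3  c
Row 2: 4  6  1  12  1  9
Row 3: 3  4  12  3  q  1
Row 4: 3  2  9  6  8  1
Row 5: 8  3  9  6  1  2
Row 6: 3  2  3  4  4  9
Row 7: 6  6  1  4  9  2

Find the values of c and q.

c = 3, q = 6

Rows 6 and 7 each multiply to 2592, so every row has product 2592.
Row 1: 1×8×4×9×3 = 864, so the missing entry is 2592 ÷ 864 = 3.
Row 3: 3×4×12×3×1 = 432, so the missing entry is 2592 ÷ 432 = 6.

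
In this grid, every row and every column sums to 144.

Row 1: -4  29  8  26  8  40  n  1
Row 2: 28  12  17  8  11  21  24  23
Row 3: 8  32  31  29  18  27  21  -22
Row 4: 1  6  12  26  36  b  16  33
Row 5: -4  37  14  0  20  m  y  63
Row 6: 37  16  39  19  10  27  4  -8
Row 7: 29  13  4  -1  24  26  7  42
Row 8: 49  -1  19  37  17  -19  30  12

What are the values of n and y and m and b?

Row 4: 1 + 6 + 12 + 26 + 36 + 16 + 33 = 130, so its missing entry is 144 − 130 = 14.
Column 6: 40 + 21 + 27 + 14 + 27 + 26 − 19 = 136, so its missing entry is 144 − 136 = 8.
Row 5: -4 + 37 + 14 + 0 + 20 + 8 + 63 = 138, so its missing entry is 144 − 138 = 6.
Row 1: -4 + 29 + 8 + 26 + 8 + 40 + 1 = 108, so its missing entry is 144 − 108 = 36.

n = 36, y = 6, m = 8, b = 14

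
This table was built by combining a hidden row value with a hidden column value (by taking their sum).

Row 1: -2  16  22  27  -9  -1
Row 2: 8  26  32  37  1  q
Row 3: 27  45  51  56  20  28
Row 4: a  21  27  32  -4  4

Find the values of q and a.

q = 9, a = 3

The difference between any two rows is the same in every column — this is an addition table with the headers hidden.
Row 2 minus row 1 is 32 − 22 = 10, so its entry in column 6 is -1 + 10 = 9.
Row 4 minus row 1 is 27 − 22 = 5, so its entry in column 1 is -2 + 5 = 3.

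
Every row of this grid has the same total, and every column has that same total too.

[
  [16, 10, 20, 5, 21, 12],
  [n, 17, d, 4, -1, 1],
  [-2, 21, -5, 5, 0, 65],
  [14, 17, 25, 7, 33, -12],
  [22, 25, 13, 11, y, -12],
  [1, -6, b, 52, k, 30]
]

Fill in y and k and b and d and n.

Rows 1 and 3 both sum to 84, so that's the common total.
The known cells in row 5 total 59, leaving 84 − 59 = 25 for the blank.
The known cells in column 5 total 78, leaving 84 − 78 = 6 for the blank.
The known cells in column 1 total 51, leaving 84 − 51 = 33 for the blank.
The known cells in row 2 total 54, leaving 84 − 54 = 30 for the blank.
The known cells in row 6 total 83, leaving 84 − 83 = 1 for the blank.

y = 25, k = 6, b = 1, d = 30, n = 33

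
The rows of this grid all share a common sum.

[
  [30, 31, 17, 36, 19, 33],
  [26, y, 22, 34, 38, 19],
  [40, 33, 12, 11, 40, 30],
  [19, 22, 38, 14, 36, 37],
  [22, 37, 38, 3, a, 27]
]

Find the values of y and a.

Rows 3 and 4 both add up to 166, so every row sums to 166.
Row 2: 26 + 22 + 34 + 38 + 19 = 139, so the missing entry is 166 − 139 = 27.
Row 5: 22 + 37 + 38 + 3 + 27 = 127, so the missing entry is 166 − 127 = 39.

y = 27, a = 39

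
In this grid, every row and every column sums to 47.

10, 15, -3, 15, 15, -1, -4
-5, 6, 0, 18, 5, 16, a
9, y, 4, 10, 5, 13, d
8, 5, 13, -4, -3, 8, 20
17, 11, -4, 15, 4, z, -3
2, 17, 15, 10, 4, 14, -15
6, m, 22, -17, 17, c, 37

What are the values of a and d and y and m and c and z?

Row 5 has 17 + 11 − 4 + 15 + 4 − 3 = 40; the blank must be 47 − 40 = 7.
Column 6 has -1 + 16 + 13 + 8 + 7 + 14 = 57; the blank must be 47 − 57 = -10.
Row 7 has 6 + 22 − 17 + 17 − 10 + 37 = 55; the blank must be 47 − 55 = -8.
Column 2 has 15 + 6 + 5 + 11 + 17 − 8 = 46; the blank must be 47 − 46 = 1.
Row 3 has 9 + 1 + 4 + 10 + 5 + 13 = 42; the blank must be 47 − 42 = 5.
Row 2 has -5 + 6 + 0 + 18 + 5 + 16 = 40; the blank must be 47 − 40 = 7.

a = 7, d = 5, y = 1, m = -8, c = -10, z = 7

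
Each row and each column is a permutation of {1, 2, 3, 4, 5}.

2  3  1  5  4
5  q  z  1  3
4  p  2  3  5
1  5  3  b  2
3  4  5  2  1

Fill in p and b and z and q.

p = 1, b = 4, z = 4, q = 2

Cell (2,3): column 3 already has {1, 2, 3, 5} → 4.
At (row 2, col 2): row 2 already has {1, 3, 4, 5}, so the value is 2.
For row 4, column 4: row 4 already has {1, 2, 3, 5}; that leaves 4.
Cell (3,2): row 3 already has {2, 3, 4, 5} → 1.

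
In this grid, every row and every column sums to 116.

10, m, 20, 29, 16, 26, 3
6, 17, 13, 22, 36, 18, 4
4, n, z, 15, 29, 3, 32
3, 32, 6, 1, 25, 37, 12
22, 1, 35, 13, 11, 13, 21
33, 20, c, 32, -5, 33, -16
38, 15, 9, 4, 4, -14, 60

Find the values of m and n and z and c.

m = 12, n = 19, z = 14, c = 19

Row 1: 10 + 20 + 29 + 16 + 26 + 3 = 104, so its missing entry is 116 − 104 = 12.
Row 6: 33 + 20 + 32 − 5 + 33 − 16 = 97, so its missing entry is 116 − 97 = 19.
Column 2: 12 + 17 + 32 + 1 + 20 + 15 = 97, so its missing entry is 116 − 97 = 19.
Row 3: 4 + 19 + 15 + 29 + 3 + 32 = 102, so its missing entry is 116 − 102 = 14.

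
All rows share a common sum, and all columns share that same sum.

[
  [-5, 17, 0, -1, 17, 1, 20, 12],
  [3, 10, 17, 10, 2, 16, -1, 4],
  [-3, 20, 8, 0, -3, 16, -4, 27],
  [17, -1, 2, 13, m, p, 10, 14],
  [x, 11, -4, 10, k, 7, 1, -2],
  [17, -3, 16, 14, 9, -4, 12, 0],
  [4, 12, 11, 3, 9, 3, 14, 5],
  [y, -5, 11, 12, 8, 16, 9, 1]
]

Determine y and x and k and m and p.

y = 9, x = 19, k = 19, m = 0, p = 6

Rows 1 and 2 both sum to 61, so that's the common total.
Row 8: -5 + 11 + 12 + 8 + 16 + 9 + 1 = 52, so its missing entry is 61 − 52 = 9.
Column 1: -5 + 3 − 3 + 17 + 17 + 4 + 9 = 42, so its missing entry is 61 − 42 = 19.
Row 5: 19 + 11 − 4 + 10 + 7 + 1 − 2 = 42, so its missing entry is 61 − 42 = 19.
Column 5: 17 + 2 − 3 + 19 + 9 + 9 + 8 = 61, so its missing entry is 61 − 61 = 0.
Row 4: 17 − 1 + 2 + 13 + 0 + 10 + 14 = 55, so its missing entry is 61 − 55 = 6.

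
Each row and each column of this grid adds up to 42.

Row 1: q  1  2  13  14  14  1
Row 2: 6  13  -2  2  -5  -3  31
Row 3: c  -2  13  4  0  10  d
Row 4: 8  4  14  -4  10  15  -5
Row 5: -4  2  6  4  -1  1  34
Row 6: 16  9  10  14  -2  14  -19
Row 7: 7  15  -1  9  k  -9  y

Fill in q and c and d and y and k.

The known cells in row 1 total 45, leaving 42 − 45 = -3 for the blank.
The known cells in column 1 total 30, leaving 42 − 30 = 12 for the blank.
The known cells in column 5 total 16, leaving 42 − 16 = 26 for the blank.
The known cells in row 3 total 37, leaving 42 − 37 = 5 for the blank.
The known cells in row 7 total 47, leaving 42 − 47 = -5 for the blank.

q = -3, c = 12, d = 5, y = -5, k = 26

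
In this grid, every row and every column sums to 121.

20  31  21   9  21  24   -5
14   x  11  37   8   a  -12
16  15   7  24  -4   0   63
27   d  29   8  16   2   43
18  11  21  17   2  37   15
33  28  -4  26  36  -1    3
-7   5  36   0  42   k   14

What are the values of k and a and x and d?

k = 31, a = 28, x = 35, d = -4

The known cells in row 4 total 125, leaving 121 − 125 = -4 for the blank.
The known cells in column 2 total 86, leaving 121 − 86 = 35 for the blank.
The known cells in row 7 total 90, leaving 121 − 90 = 31 for the blank.
The known cells in row 2 total 93, leaving 121 − 93 = 28 for the blank.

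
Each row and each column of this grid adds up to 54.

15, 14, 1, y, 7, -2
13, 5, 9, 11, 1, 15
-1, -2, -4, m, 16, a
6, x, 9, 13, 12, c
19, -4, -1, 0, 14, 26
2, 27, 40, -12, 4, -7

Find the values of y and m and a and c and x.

y = 19, m = 23, a = 22, c = 0, x = 14

Column 2 has 14 + 5 − 2 − 4 + 27 = 40; the blank must be 54 − 40 = 14.
Row 1 has 15 + 14 + 1 + 7 − 2 = 35; the blank must be 54 − 35 = 19.
Column 4 has 19 + 11 + 13 + 0 − 12 = 31; the blank must be 54 − 31 = 23.
Row 3 has -1 − 2 − 4 + 23 + 16 = 32; the blank must be 54 − 32 = 22.
Row 4 has 6 + 14 + 9 + 13 + 12 = 54; the blank must be 54 − 54 = 0.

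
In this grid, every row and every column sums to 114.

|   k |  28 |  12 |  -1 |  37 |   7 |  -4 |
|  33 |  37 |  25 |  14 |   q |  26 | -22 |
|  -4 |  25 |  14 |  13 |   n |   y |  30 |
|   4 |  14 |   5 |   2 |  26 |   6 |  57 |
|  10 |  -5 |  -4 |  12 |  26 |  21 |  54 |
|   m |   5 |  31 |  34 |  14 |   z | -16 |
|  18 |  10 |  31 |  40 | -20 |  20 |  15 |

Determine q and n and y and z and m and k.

q = 1, n = 30, y = 6, z = 28, m = 18, k = 35

Row 1: 28 + 12 − 1 + 37 + 7 − 4 = 79, so its missing entry is 114 − 79 = 35.
Row 2: 33 + 37 + 25 + 14 + 26 − 22 = 113, so its missing entry is 114 − 113 = 1.
Column 5: 37 + 1 + 26 + 26 + 14 − 20 = 84, so its missing entry is 114 − 84 = 30.
Column 1: 35 + 33 − 4 + 4 + 10 + 18 = 96, so its missing entry is 114 − 96 = 18.
Row 6: 18 + 5 + 31 + 34 + 14 − 16 = 86, so its missing entry is 114 − 86 = 28.
Row 3: -4 + 25 + 14 + 13 + 30 + 30 = 108, so its missing entry is 114 − 108 = 6.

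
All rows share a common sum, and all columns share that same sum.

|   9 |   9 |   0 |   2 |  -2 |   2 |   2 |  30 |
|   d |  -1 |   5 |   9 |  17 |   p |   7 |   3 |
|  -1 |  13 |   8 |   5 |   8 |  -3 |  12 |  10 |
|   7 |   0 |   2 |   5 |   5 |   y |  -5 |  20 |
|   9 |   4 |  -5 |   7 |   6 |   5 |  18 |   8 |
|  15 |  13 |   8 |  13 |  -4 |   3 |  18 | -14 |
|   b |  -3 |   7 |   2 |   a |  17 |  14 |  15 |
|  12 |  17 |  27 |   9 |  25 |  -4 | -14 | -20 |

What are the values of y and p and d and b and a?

y = 18, p = 14, d = -2, b = 3, a = -3

Rows 1 and 3 both sum to 52, so that's the common total.
Column 5: -2 + 17 + 8 + 5 + 6 − 4 + 25 = 55, so its missing entry is 52 − 55 = -3.
Row 7: -3 + 7 + 2 − 3 + 17 + 14 + 15 = 49, so its missing entry is 52 − 49 = 3.
Column 1: 9 − 1 + 7 + 9 + 15 + 3 + 12 = 54, so its missing entry is 52 − 54 = -2.
Row 2: -2 − 1 + 5 + 9 + 17 + 7 + 3 = 38, so its missing entry is 52 − 38 = 14.
Row 4: 7 + 0 + 2 + 5 + 5 − 5 + 20 = 34, so its missing entry is 52 − 34 = 18.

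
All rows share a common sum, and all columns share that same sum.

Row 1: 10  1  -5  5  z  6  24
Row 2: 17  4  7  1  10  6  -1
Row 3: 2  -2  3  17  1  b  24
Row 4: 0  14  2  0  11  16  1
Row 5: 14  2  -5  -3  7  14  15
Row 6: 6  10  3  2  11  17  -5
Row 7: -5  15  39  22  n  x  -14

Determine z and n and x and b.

z = 3, n = 1, x = -14, b = -1

Rows 2 and 4 both sum to 44, so that's the common total.
Row 3: 2 − 2 + 3 + 17 + 1 + 24 = 45, so its missing entry is 44 − 45 = -1.
Row 1: 10 + 1 − 5 + 5 + 6 + 24 = 41, so its missing entry is 44 − 41 = 3.
Column 5: 3 + 10 + 1 + 11 + 7 + 11 = 43, so its missing entry is 44 − 43 = 1.
Row 7: -5 + 15 + 39 + 22 + 1 − 14 = 58, so its missing entry is 44 − 58 = -14.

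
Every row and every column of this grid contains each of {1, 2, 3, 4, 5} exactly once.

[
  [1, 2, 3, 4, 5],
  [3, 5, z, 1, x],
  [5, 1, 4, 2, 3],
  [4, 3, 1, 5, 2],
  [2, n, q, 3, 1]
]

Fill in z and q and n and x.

z = 2, q = 5, n = 4, x = 4

Cell (2,5): column 5 already has {1, 2, 3, 5} → 4.
Cell (2,3): row 2 already has {1, 3, 4, 5} → 2.
At (row 5, col 2): column 2 already has {1, 2, 3, 5}, so the value is 4.
Cell (5,3): row 5 already has {1, 2, 3, 4} → 5.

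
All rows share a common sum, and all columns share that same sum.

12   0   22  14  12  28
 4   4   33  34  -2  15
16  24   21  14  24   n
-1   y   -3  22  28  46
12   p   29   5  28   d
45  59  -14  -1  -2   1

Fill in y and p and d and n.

Rows 1 and 2 both sum to 88, so that's the common total.
Row 4 has -1 − 3 + 22 + 28 + 46 = 92; the blank must be 88 − 92 = -4.
Row 3 has 16 + 24 + 21 + 14 + 24 = 99; the blank must be 88 − 99 = -11.
Column 6 has 28 + 15 − 11 + 46 + 1 = 79; the blank must be 88 − 79 = 9.
Row 5 has 12 + 29 + 5 + 28 + 9 = 83; the blank must be 88 − 83 = 5.

y = -4, p = 5, d = 9, n = -11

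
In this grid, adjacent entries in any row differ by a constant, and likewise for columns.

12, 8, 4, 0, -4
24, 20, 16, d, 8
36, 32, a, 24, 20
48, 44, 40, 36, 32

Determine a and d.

a = 28, d = 12

Along each row the entries change by -4 per step; down each column they change by 12.
Row 3: from 36 at column 1, stepping by -4 to column 3 gives 28.
Row 2: from 24 at column 1, stepping by -4 to column 4 gives 12.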